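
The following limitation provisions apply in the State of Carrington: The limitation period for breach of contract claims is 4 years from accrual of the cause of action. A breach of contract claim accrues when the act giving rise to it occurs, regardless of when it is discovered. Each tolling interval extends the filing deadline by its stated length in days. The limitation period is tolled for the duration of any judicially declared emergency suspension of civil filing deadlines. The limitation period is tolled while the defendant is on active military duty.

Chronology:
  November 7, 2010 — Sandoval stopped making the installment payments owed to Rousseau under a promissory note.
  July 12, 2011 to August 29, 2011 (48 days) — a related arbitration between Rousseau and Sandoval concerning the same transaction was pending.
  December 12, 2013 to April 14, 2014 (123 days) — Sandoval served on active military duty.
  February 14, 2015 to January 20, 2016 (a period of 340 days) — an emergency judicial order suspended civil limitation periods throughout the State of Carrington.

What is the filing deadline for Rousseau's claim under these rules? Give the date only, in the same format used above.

February 13, 2016

The cause of action accrued on November 7, 2010, the date of the act.
4 years from November 7, 2010 is November 7, 2014.
The defendant's active military service from December 12, 2013 to April 14, 2014 tolled the period for 123 days, extending the deadline to March 10, 2015.
The emergency suspension of filing deadlines from February 14, 2015 to January 20, 2016 tolled the period for 340 days, extending the deadline to February 13, 2016.
The pending related arbitration from July 12, 2011 to August 29, 2011 does not toll the period, because no stated rule makes a pending arbitration a tolling event.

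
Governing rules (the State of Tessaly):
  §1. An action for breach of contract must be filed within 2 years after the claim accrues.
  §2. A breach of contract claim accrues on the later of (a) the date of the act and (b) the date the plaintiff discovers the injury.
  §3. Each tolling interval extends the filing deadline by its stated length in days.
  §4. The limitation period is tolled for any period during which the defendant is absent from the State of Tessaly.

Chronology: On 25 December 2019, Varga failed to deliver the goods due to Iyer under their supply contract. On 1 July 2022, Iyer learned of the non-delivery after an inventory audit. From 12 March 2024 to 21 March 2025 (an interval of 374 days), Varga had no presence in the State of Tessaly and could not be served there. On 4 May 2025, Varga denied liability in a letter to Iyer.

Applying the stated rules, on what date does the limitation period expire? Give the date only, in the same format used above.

10 July 2025

Because discovery on 1 July 2022 post-dates the 25 December 2019 act, accrual under the later-of rule falls on 1 July 2022.
Adding the 2 years base period to 1 July 2022 gives a deadline of 1 July 2024, before any tolling.
The defendant's absence from the jurisdiction from 12 March 2024 to 21 March 2025 tolled the period for 374 days, extending the deadline to 10 July 2025.
The other events in the timeline have no effect on the limitation period under the stated rules.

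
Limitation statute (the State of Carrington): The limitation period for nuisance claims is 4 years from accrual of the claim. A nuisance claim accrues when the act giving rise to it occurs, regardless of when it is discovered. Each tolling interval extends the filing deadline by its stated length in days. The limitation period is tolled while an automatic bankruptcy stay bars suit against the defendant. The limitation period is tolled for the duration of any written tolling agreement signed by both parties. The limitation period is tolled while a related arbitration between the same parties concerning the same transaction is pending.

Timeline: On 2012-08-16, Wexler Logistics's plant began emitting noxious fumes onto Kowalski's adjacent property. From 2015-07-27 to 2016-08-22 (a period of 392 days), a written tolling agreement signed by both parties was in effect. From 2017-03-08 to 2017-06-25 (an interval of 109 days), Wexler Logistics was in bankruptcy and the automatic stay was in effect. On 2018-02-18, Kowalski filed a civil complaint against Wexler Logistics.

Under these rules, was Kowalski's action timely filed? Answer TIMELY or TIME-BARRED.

TIME-BARRED

The limitation period began to run on 2012-08-16.
4 years from 2012-08-16 is 2016-08-16.
The period was tolled for 392 days by the written tolling agreement (2015-07-27 to 2016-08-22), pushing the deadline to 2017-09-12.
Because the automatic bankruptcy stay ran from 2017-03-08 to 2017-06-25, the deadline is extended by 109 days to 2017-12-30.
Filing on 2018-02-18 missed the 2017-12-30 deadline — the action is time-barred.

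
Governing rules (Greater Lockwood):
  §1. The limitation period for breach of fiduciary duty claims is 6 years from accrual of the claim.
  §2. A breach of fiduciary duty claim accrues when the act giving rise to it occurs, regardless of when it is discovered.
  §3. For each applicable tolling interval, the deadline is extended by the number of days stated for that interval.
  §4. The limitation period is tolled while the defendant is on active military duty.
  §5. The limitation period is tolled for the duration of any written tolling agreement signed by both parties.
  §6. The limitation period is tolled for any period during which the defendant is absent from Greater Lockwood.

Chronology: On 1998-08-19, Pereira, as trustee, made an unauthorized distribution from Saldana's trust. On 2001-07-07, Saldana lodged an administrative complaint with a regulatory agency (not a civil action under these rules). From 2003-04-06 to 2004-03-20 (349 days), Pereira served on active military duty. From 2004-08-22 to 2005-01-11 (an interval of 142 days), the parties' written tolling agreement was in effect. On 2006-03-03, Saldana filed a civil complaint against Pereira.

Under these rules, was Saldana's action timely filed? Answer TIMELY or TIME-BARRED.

The limitation period began to run on 1998-08-19.
6 years from 1998-08-19 is 2004-08-19.
The defendant's active military service from 2003-04-06 to 2004-03-20 tolled the period for 349 days, extending the deadline to 2005-08-03.
The written tolling agreement from 2004-08-22 to 2005-01-11 tolled the period for 142 days, extending the deadline to 2005-12-23.
Nothing else in the chronology tolls or restarts the period.
Saldana filed on 2006-03-03, after the 2005-12-23 deadline, so the action is time-barred.

TIME-BARRED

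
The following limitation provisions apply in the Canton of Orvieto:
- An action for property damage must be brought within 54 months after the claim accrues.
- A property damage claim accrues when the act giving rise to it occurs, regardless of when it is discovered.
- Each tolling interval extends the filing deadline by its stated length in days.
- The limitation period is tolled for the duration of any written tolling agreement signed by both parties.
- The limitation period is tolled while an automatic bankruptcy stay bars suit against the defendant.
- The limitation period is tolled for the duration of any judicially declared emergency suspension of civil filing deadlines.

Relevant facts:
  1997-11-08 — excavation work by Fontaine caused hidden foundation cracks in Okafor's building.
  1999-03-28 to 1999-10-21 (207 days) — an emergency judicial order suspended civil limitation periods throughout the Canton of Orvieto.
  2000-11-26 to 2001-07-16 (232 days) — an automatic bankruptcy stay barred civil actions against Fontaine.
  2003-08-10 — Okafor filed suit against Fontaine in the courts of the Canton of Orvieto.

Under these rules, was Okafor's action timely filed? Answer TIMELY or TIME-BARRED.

TIME-BARRED

The claim accrued on 1997-11-08, when the wrongful act occurred.
Adding the 54 months base period to 1997-11-08 gives a deadline of 2002-05-08, before any tolling.
The period was tolled for 207 days by the emergency suspension of filing deadlines (1999-03-28 to 1999-10-21), pushing the deadline to 2002-12-01.
The period was tolled for 232 days by the automatic bankruptcy stay (2000-11-26 to 2001-07-16), pushing the deadline to 2003-07-21.
Filing on 2003-08-10 missed the 2003-07-21 deadline — the action is time-barred.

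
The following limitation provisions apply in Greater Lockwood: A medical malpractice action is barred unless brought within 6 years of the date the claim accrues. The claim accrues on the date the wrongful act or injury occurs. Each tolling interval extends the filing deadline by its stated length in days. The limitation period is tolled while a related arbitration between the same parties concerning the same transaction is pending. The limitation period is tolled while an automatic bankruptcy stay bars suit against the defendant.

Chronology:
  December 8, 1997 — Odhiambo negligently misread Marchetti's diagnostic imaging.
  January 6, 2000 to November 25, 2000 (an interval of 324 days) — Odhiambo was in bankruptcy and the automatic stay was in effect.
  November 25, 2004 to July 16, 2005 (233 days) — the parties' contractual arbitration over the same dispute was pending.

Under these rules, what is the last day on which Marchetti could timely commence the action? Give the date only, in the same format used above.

October 27, 2004

The claim accrued on December 8, 1997, when the wrongful act occurred.
6 years from December 8, 1997 is December 8, 2003.
The automatic bankruptcy stay from January 6, 2000 to November 25, 2000 tolled the period for 324 days, extending the deadline to October 27, 2004.
The pending related arbitration starting November 25, 2004 came too late — the period had run on October 27, 2004 — and so does not extend the deadline.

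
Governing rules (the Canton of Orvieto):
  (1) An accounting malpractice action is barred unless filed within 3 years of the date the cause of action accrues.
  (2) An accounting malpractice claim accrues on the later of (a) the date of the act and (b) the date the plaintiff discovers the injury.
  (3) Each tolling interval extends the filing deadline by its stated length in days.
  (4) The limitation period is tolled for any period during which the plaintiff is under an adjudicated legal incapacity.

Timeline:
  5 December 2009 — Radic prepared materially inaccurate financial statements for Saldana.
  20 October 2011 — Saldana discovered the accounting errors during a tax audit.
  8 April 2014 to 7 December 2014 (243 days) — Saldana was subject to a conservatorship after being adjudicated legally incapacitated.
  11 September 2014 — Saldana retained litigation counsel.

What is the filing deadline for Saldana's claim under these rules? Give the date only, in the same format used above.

20 June 2015

Taking the later of the act (5 December 2009) and discovery (20 October 2011), the claim accrued on 20 October 2011.
3 years from 20 October 2011 is 20 October 2014.
Because the plaintiff's legal incapacity ran from 8 April 2014 to 7 December 2014, the deadline is extended by 243 days to 20 June 2015.
None of the other events listed affects the running of the period under the stated rules.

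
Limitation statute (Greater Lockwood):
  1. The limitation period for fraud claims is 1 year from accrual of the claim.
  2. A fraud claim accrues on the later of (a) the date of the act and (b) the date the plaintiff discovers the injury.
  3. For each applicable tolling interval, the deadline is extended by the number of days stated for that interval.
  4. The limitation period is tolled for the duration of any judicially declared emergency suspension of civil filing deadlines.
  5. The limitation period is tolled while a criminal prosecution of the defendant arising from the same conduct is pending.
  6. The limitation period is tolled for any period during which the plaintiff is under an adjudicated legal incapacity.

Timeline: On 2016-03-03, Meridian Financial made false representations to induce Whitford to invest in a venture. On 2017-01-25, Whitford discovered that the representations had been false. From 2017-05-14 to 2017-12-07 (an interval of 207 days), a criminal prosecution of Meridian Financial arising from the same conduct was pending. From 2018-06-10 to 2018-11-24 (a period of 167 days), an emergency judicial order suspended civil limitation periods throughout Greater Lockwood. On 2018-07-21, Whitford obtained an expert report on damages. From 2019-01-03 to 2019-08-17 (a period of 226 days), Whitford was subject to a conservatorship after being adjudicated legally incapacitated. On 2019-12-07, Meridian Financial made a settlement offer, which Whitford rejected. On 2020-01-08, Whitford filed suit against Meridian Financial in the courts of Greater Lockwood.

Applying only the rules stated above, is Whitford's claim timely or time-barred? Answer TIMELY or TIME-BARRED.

TIME-BARRED

The claim accrued on 2017-01-25 — the later of the 2016-03-03 act and the 2017-01-25 discovery.
The untolled deadline — 1 year after 2017-01-25 — is 2018-01-25.
The period was tolled for 207 days by the pending criminal prosecution (2017-05-14 to 2017-12-07), pushing the deadline to 2018-08-20.
The emergency suspension of filing deadlines from 2018-06-10 to 2018-11-24 tolled the period for 167 days, extending the deadline to 2019-02-03.
The plaintiff's legal incapacity from 2019-01-03 to 2019-08-17 tolled the period for 226 days, extending the deadline to 2019-09-17.
Nothing else in the chronology tolls or restarts the period.
Whitford filed on 2020-01-08, after the 2019-09-17 deadline, so the action is time-barred.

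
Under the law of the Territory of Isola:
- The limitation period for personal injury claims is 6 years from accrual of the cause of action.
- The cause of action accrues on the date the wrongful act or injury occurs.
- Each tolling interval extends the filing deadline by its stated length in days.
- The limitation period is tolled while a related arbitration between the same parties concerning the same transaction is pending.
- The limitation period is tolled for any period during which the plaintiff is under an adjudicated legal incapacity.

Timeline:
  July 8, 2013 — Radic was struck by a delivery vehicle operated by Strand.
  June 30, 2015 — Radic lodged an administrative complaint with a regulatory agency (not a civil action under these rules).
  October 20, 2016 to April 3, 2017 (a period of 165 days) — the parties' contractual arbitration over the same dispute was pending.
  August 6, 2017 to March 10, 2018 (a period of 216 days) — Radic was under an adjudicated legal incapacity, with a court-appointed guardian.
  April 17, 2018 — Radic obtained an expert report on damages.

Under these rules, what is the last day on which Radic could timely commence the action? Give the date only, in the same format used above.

July 23, 2020

The limitation period began to run on July 8, 2013.
The untolled deadline — 6 years after July 8, 2013 — is July 8, 2019.
The period was tolled for 165 days by the pending related arbitration (October 20, 2016 to April 3, 2017), pushing the deadline to December 20, 2019.
The period was tolled for 216 days by the plaintiff's legal incapacity (August 6, 2017 to March 10, 2018), pushing the deadline to July 23, 2020.
The other events in the timeline have no effect on the limitation period under the stated rules.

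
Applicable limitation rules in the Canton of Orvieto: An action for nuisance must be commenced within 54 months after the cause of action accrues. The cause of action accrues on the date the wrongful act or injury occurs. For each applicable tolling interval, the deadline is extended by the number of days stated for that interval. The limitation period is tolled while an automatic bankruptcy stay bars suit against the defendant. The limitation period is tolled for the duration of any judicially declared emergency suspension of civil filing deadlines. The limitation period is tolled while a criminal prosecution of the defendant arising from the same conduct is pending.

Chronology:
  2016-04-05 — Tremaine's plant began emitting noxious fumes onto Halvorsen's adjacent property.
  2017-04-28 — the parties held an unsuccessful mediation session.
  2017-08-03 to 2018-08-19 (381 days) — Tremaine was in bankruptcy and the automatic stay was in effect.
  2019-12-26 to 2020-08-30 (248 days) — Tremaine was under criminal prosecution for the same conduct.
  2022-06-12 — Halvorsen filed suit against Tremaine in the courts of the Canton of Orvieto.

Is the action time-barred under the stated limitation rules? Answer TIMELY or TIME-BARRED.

TIMELY

The claim accrued on 2016-04-05, when the wrongful act occurred.
The untolled deadline — 54 months after 2016-04-05 — is 2020-10-05.
Because the automatic bankruptcy stay ran from 2017-08-03 to 2018-08-19, the deadline is extended by 381 days to 2021-10-21.
Because the pending criminal prosecution ran from 2019-12-26 to 2020-08-30, the deadline is extended by 248 days to 2022-06-26.
The other events in the timeline have no effect on the limitation period under the stated rules.
Filing on 2022-06-12 beat the 2022-06-26 deadline — the action is timely.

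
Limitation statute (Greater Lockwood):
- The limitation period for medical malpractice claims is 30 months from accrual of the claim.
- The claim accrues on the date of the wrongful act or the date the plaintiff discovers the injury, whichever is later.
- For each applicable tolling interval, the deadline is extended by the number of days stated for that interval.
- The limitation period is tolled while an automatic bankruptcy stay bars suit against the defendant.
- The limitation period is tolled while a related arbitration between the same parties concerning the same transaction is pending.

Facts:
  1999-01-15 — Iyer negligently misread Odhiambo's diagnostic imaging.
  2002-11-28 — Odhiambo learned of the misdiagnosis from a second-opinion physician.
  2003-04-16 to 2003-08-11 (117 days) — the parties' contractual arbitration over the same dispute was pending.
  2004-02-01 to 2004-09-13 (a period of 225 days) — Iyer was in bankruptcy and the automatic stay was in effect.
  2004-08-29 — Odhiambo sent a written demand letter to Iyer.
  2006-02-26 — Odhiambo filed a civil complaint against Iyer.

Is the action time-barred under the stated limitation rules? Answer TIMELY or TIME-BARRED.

TIMELY

Taking the later of the act (1999-01-15) and discovery (2002-11-28), the claim accrued on 2002-11-28.
The untolled deadline — 30 months after 2002-11-28 — is 2005-05-28.
The pending related arbitration from 2003-04-16 to 2003-08-11 tolled the period for 117 days, extending the deadline to 2005-09-22.
The automatic bankruptcy stay from 2004-02-01 to 2004-09-13 tolled the period for 225 days, extending the deadline to 2006-05-05.
The other events in the timeline have no effect on the limitation period under the stated rules.
The 2006-02-26 filing precedes the 2006-05-05 deadline; the claim is timely.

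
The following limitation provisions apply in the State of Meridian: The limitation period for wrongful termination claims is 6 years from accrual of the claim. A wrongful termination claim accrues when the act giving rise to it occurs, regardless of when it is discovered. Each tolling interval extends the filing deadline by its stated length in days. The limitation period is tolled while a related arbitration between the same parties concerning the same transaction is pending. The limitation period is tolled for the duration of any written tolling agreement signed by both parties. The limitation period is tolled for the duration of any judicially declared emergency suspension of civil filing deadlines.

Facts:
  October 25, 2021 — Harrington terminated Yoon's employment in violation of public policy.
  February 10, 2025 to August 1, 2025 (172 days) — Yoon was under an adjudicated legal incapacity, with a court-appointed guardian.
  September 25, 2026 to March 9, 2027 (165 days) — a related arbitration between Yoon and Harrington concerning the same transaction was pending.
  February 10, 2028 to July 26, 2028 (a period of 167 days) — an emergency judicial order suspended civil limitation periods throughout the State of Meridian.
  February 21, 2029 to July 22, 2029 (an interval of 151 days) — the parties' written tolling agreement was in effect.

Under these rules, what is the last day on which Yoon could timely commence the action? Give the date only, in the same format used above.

The claim accrued on October 25, 2021, when the wrongful act occurred.
The untolled deadline — 6 years after October 25, 2021 — is October 25, 2027.
The period was tolled for 165 days by the pending related arbitration (September 25, 2026 to March 9, 2027), pushing the deadline to April 7, 2028.
The period was tolled for 167 days by the emergency suspension of filing deadlines (February 10, 2028 to July 26, 2028), pushing the deadline to September 21, 2028.
By the time the written tolling agreement began on February 21, 2029, the limitation period had already expired on September 21, 2028; that interval cannot revive it.
No stated provision tolls the period for the plaintiff's incapacity, so the interval from February 10, 2025 to August 1, 2025 has no effect on the deadline.

September 21, 2028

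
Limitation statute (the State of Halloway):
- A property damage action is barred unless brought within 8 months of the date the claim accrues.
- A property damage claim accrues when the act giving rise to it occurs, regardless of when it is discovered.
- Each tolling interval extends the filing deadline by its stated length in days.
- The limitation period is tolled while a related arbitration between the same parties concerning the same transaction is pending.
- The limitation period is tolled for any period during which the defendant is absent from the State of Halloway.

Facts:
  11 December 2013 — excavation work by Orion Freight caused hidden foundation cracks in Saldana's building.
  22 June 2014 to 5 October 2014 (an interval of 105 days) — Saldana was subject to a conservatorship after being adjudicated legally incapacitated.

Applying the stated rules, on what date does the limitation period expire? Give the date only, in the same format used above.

11 August 2014

The claim accrued on 11 December 2013, the date of the act.
The untolled deadline — 8 months after 11 December 2013 — is 11 August 2014.
No stated provision tolls the period for the plaintiff's incapacity, so the interval from 22 June 2014 to 5 October 2014 has no effect on the deadline.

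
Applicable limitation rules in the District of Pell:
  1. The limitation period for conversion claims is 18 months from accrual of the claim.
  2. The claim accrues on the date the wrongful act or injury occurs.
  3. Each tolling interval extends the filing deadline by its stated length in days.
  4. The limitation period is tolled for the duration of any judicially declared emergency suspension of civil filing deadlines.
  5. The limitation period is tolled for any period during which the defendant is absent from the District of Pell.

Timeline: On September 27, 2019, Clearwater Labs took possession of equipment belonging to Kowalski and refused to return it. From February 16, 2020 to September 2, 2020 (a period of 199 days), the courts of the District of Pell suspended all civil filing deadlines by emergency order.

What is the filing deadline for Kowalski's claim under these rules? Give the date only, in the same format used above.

October 12, 2021

The limitation period began to run on September 27, 2019.
Adding the 18 months base period to September 27, 2019 gives a deadline of March 27, 2021, before any tolling.
The period was tolled for 199 days by the emergency suspension of filing deadlines (February 16, 2020 to September 2, 2020), pushing the deadline to October 12, 2021.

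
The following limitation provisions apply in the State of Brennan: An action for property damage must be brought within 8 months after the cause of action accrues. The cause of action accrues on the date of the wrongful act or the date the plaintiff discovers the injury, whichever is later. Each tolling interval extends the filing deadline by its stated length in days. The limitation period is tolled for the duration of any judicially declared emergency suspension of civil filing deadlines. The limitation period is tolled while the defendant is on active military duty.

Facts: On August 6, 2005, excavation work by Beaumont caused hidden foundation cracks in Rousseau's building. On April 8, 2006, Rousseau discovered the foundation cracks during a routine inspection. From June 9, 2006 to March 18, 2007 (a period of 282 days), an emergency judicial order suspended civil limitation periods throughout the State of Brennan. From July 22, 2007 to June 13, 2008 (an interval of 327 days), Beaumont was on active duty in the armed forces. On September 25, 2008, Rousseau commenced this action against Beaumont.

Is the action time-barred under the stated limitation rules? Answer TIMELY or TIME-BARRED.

Taking the later of the act (August 6, 2005) and discovery (April 8, 2006), the claim accrued on April 8, 2006.
Adding the 8 months base period to April 8, 2006 gives a deadline of December 8, 2006, before any tolling.
The period was tolled for 282 days by the emergency suspension of filing deadlines (June 9, 2006 to March 18, 2007), pushing the deadline to September 16, 2007.
The period was tolled for 327 days by the defendant's active military service (July 22, 2007 to June 13, 2008), pushing the deadline to August 8, 2008.
Filing on September 25, 2008 missed the August 8, 2008 deadline — the action is time-barred.

TIME-BARRED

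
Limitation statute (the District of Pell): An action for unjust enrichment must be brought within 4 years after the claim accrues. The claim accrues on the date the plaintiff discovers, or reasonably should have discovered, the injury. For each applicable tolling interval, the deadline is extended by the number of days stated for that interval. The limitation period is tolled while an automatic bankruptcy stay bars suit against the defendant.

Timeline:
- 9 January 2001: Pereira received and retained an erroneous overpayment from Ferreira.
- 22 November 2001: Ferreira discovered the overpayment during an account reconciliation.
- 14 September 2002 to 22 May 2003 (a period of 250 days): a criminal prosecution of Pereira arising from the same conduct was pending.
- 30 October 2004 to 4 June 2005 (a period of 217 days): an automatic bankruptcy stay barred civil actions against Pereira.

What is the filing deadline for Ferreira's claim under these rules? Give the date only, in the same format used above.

27 June 2006

Accrual is tied to discovery, so the period began on 22 November 2001 rather than on 9 January 2001 when the act occurred.
4 years from 22 November 2001 is 22 November 2005.
The automatic bankruptcy stay from 30 October 2004 to 4 June 2005 tolled the period for 217 days, extending the deadline to 27 June 2006.
Although a criminal prosecution ran from 14 September 2002 to 22 May 2003, the stated rules do not make that a tolling event, so it is disregarded.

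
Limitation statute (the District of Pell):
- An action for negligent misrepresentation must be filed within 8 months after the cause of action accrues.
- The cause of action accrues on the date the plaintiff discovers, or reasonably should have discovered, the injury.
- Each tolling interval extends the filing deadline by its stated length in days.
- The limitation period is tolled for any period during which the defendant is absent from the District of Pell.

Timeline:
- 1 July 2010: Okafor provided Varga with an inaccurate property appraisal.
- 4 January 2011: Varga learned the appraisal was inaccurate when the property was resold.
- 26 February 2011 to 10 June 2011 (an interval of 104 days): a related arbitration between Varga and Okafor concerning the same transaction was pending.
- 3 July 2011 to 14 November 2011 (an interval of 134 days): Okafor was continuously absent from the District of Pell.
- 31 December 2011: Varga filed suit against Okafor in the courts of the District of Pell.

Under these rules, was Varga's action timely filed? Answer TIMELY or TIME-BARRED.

TIMELY

The claim did not accrue until Varga discovered the injury on 4 January 2011; the 1 July 2010 act date does not start the clock under the stated rule.
Adding the 8 months base period to 4 January 2011 gives a deadline of 4 September 2011, before any tolling.
Because the defendant's absence from the jurisdiction ran from 3 July 2011 to 14 November 2011, the deadline is extended by 134 days to 16 January 2012.
The pending related arbitration from 26 February 2011 to 10 June 2011 does not toll the period, because no stated rule makes a pending arbitration a tolling event.
Varga filed on 31 December 2011, before the 16 January 2012 deadline, so the action is timely.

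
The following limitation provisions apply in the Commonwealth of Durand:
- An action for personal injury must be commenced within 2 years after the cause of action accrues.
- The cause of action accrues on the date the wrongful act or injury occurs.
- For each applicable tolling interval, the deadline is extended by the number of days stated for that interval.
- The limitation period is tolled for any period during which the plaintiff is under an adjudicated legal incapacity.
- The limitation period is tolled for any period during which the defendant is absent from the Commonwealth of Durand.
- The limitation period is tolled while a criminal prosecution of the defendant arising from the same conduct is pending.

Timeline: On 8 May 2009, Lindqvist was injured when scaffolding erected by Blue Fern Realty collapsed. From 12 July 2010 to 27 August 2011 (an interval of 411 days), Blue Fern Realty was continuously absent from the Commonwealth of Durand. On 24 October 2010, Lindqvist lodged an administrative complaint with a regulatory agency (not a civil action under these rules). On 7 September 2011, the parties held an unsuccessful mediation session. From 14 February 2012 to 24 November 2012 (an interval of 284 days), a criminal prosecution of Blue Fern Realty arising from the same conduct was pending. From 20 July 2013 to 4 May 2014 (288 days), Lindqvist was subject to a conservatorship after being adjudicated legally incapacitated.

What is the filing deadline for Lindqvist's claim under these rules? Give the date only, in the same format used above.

2 April 2013

The claim accrued on 8 May 2009, when the wrongful act occurred.
2 years from 8 May 2009 is 8 May 2011.
The defendant's absence from the jurisdiction from 12 July 2010 to 27 August 2011 tolled the period for 411 days, extending the deadline to 22 June 2012.
The period was tolled for 284 days by the pending criminal prosecution (14 February 2012 to 24 November 2012), pushing the deadline to 2 April 2013.
By the time the plaintiff's legal incapacity began on 20 July 2013, the limitation period had already expired on 2 April 2013; that interval cannot revive it.
Nothing else in the chronology tolls or restarts the period.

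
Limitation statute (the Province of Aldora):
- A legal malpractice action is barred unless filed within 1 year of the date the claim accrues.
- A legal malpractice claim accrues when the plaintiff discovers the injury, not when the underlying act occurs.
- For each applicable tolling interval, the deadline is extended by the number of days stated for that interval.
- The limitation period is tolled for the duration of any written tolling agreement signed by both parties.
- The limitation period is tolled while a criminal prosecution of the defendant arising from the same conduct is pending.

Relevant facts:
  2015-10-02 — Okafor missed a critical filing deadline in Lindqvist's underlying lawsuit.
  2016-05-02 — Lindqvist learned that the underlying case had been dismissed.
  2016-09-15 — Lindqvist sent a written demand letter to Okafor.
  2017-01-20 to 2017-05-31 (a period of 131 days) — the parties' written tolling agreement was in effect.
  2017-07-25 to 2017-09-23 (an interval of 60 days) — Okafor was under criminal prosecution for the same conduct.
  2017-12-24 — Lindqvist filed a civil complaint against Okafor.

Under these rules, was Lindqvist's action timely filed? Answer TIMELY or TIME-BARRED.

TIME-BARRED

Accrual is tied to discovery, so the period began on 2016-05-02 rather than on 2015-10-02 when the act occurred.
Adding the 1 year base period to 2016-05-02 gives a deadline of 2017-05-02, before any tolling.
The written tolling agreement from 2017-01-20 to 2017-05-31 tolled the period for 131 days, extending the deadline to 2017-09-10.
The period was tolled for 60 days by the pending criminal prosecution (2017-07-25 to 2017-09-23), pushing the deadline to 2017-11-09.
None of the other events listed affects the running of the period under the stated rules.
Filing on 2017-12-24 missed the 2017-11-09 deadline — the action is time-barred.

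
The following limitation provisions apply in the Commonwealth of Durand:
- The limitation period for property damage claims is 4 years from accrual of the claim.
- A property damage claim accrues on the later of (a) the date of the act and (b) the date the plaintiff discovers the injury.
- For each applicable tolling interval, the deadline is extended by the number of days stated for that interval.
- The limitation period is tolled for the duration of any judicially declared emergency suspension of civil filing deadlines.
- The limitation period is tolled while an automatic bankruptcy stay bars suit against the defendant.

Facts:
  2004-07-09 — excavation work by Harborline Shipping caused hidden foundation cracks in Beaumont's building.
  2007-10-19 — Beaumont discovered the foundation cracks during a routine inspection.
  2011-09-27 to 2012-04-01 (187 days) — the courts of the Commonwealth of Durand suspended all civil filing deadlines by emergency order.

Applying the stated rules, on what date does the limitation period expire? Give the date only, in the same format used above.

Because discovery on 2007-10-19 post-dates the 2004-07-09 act, accrual under the later-of rule falls on 2007-10-19.
4 years from 2007-10-19 is 2011-10-19.
The emergency suspension of filing deadlines from 2011-09-27 to 2012-04-01 tolled the period for 187 days, extending the deadline to 2012-04-23.

2012-04-23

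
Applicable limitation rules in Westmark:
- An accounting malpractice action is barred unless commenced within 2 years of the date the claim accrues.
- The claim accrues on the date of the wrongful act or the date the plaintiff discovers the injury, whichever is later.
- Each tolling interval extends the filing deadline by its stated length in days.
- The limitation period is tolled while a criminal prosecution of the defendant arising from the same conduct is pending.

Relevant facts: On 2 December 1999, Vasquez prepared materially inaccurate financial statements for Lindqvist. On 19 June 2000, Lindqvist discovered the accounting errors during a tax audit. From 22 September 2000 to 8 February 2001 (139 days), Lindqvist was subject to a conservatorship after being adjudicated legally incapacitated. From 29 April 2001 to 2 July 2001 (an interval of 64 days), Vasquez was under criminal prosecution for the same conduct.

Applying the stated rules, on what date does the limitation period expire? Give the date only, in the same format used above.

Because discovery on 19 June 2000 post-dates the 2 December 1999 act, accrual under the later-of rule falls on 19 June 2000.
Adding the 2 years base period to 19 June 2000 gives a deadline of 19 June 2002, before any tolling.
The period was tolled for 64 days by the pending criminal prosecution (29 April 2001 to 2 July 2001), pushing the deadline to 22 August 2002.
No stated provision tolls the period for the plaintiff's incapacity, so the interval from 22 September 2000 to 8 February 2001 has no effect on the deadline.

22 August 2002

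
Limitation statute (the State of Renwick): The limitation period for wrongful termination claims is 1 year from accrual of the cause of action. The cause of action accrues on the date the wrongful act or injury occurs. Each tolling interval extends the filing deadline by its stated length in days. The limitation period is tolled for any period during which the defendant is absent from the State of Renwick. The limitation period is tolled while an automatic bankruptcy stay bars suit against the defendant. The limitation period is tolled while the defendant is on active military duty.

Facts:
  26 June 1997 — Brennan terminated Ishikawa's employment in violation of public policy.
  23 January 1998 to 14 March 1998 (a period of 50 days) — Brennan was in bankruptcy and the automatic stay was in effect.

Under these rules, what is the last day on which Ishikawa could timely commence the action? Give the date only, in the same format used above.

15 August 1998

The limitation period began to run on 26 June 1997.
1 year from 26 June 1997 is 26 June 1998.
The automatic bankruptcy stay from 23 January 1998 to 14 March 1998 tolled the period for 50 days, extending the deadline to 15 August 1998.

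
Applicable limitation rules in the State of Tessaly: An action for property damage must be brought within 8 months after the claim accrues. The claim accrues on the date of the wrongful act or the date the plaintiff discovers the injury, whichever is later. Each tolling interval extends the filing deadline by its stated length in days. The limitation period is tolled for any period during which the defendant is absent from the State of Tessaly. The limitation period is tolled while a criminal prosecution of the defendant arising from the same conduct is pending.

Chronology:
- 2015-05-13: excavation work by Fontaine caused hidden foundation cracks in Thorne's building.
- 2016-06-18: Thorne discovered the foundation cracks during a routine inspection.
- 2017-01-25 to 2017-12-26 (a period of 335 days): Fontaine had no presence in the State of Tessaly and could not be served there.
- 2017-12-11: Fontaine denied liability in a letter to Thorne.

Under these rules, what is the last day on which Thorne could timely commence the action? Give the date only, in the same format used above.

The claim accrued on 2016-06-18 — the later of the 2015-05-13 act and the 2016-06-18 discovery.
The untolled deadline — 8 months after 2016-06-18 — is 2017-02-18.
The defendant's absence from the jurisdiction from 2017-01-25 to 2017-12-26 tolled the period for 335 days, extending the deadline to 2018-01-19.
The other events in the timeline have no effect on the limitation period under the stated rules.

2018-01-19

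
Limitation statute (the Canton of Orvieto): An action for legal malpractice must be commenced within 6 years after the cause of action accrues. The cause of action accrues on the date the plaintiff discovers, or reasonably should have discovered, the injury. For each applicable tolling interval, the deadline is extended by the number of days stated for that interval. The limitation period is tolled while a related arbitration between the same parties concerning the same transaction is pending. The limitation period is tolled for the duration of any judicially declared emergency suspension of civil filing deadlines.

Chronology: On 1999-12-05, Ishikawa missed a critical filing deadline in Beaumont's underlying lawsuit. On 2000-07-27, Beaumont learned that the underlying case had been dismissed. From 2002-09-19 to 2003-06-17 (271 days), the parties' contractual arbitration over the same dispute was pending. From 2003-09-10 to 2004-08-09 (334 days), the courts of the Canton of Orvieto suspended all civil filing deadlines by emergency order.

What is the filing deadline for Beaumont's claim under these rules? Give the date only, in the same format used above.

2008-03-23

Accrual is tied to discovery, so the period began on 2000-07-27 rather than on 1999-12-05 when the act occurred.
Adding the 6 years base period to 2000-07-27 gives a deadline of 2006-07-27, before any tolling.
The period was tolled for 271 days by the pending related arbitration (2002-09-19 to 2003-06-17), pushing the deadline to 2007-04-24.
Because the emergency suspension of filing deadlines ran from 2003-09-10 to 2004-08-09, the deadline is extended by 334 days to 2008-03-23.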